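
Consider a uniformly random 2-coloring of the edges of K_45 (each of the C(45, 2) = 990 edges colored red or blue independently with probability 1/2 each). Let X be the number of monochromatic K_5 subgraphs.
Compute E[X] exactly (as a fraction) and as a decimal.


Let X = Σ_S X_S over the C(45, 5) = 1221759 subsets S of size 5, where X_S = 1 if the K_5 on S is monochromatic.
For a fixed S, the K_5 on S has C(5, 2) = 10 edges. P[all 10 edges red] = (1/2)^10, and likewise for blue, so P[monochromatic] = 2·(1/2)^10 = 2^{1 − 10} = 1/512.
By linearity: E[X] = C(45, 5) · 2^{1 − 10} = 1221759 · 1/512 = 1221759/512.
Numerically: E[X] ≈ 2386.24805.

E[X] = C(45,5)·2^(1−C(5,2)) = 1221759/512 ≈ 2386.24805.


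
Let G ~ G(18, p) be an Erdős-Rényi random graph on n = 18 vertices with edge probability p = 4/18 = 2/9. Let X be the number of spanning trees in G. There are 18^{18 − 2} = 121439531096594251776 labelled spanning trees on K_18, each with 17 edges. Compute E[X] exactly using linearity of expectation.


K_18 has 18^{18 − 2} = 121439531096594251776 labelled spanning trees.
For each such spanning tree H, let X_H = 1 if all 17 edges of H are present in G. Then P[X_H = 1] = p^{17} = (2/9)^{17} = 131072/16677181699666569.
By linearity of expectation: E[X] = Σ_H E[X_H] = 121439531096594251776 · p^{17} = 121439531096594251776 · 131072/16677181699666569 = 8589934592/9.
Numerically: E[X] ≈ 9.544e+08.

E[X] = 121439531096594251776 · (2/9)^{17} = 8589934592/9 ≈ 9.544e+08.


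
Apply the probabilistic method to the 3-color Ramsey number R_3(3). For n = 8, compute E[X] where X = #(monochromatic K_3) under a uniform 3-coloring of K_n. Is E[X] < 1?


E[X] = C(8, 3) · 3^{1 − 3} = 56 · 3^{−2} = 56/9.
As a reduced fraction: E[X] = 56/9 ≈ 6.2222222.
Is E[X] < 1? NO.
Since E[X] ≥ 1, the first-moment bound is inconclusive at n = 8; it does NOT by itself certify R_3(3) > 8.

E[X] = 56/9 ≈ 6.2222222; E[X] ≥ 1; first-moment method inconclusive here.


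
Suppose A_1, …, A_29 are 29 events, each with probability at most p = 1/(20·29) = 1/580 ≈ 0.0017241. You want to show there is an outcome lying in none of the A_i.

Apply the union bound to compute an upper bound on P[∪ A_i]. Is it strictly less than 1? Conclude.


Union bound: P[∪_{i=1}^{29} A_i] ≤ Σ_i P[A_i] ≤ 29·p = 29·(1/580) = 1/20.
Numerically: 1/20 ≈ 0.0500000.
Is 1/20 < 1? YES.
Since P[∪ A_i] ≤ 1/20 < 1, the complement has P[∩ A_i^c] ≥ 1 − 1/20 = 19/20 > 0, so some outcome avoids every A_i.

29·p = 1/20 ≈ 0.0500000; existence CERTIFIED by the union bound.


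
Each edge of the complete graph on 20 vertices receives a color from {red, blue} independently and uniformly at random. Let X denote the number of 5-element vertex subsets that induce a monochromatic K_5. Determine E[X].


Let X = Σ_S X_S over the C(20, 5) = 15504 subsets S of size 5, where X_S = 1 if the K_5 on S is monochromatic.
For a fixed S, the K_5 on S has C(5, 2) = 10 edges. P[all 10 edges red] = (1/2)^10, and likewise for blue, so P[monochromatic] = 2·(1/2)^10 = 2^{1 − 10} = 1/512.
Summing: E[X] = C(20, 5) · 2^{1 − 10} = 15504 · 1/512 = 969/32.
Numerically: E[X] ≈ 30.2812.

E[X] = C(20,5)·2^(1−C(5,2)) = 969/32 ≈ 30.2812.


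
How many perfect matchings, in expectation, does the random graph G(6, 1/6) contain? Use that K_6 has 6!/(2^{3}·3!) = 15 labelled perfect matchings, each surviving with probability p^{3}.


K_6 has 6!/(2^{3}·3!) = 15 labelled perfect matchings.
For each such perfect matching H, let X_H = 1 if all 3 edges of H are present in G. Then P[X_H = 1] = p^{3} = (1/6)^{3} = 1/216.
By linearity of expectation: E[X] = Σ_H E[X_H] = 15 · p^{3} = 15 · 1/216 = 5/72.
Numerically: E[X] ≈ 0.069444.

E[X] = 15 · (1/6)^{3} = 5/72 ≈ 0.069444.


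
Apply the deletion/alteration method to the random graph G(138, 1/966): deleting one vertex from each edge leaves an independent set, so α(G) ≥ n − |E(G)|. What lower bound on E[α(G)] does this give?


E[|E(G)|] = C(138, 2)·p = 9453 · (1/966) = 137/14.
E[α(G)] ≥ n − E[|E(G)|] = 138 − 137/14 = 1795/14.
Numerically: ≈ 128.214286.
(This is only a lower bound; the true E[α(G)] may be larger.)

E[α(G)] ≥ 1795/14 ≈ 128.214286.


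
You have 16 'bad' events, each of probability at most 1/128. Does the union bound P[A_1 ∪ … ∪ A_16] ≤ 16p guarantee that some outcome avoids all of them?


Union bound: P[∪_{i=1}^{16} A_i] ≤ Σ_i P[A_i] ≤ 16·p = 16·(1/128) = 1/8.
Numerically: 1/8 ≈ 0.125.
Is 1/8 < 1? YES.
Since P[∪ A_i] ≤ 1/8 < 1, the complement has P[∩ A_i^c] ≥ 1 − 1/8 = 7/8 > 0, so some outcome avoids every A_i.

16·p = 1/8 ≈ 0.125; existence CERTIFIED by the union bound.


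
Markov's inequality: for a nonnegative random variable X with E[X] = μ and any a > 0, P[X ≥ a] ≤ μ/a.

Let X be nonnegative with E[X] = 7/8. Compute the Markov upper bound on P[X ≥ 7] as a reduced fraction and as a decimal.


μ = E[X] = 7/8, a = 7.
Markov: P[X ≥ 7] ≤ μ/a = (7/8)/7 = 1/8.
Numerically: ≈ 0.125.
(Since a = 7 > μ = 0.875, the bound 1/8 is < 1 and informative.)

P[X ≥ 7] ≤ 1/8 ≈ 0.125.


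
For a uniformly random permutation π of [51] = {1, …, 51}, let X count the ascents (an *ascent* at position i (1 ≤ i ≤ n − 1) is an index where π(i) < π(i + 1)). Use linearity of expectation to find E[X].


Write X = Σ X_I over i = 1, …, 50, with X_I the indicator of one ascent.
There are 50 indicators.
For each fixed i, the pair (π(i), π(i+1)) is a uniformly random ordered pair of distinct values from {1, …, 51}; by symmetry P[π(i) < π(i+1)] = 1/2.
By linearity: E[X] = 50 · (1/2) = (51 − 1) · (1/2) = 25 ≈ 25.0000.

E[X] = 25 = 25.0000.


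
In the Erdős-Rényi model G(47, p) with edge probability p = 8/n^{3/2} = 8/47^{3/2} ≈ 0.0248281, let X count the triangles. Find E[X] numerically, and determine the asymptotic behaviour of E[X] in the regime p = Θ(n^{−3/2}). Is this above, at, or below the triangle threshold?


Number of potential triangles: C(47, 3) = 16215.
Each occurs with probability p³ ≈ (0.0248281)³ ≈ 1.53048684e-05.
By linearity: E[X] = C(47, 3)·p³ ≈ 16215 · 1.53048684e-05 ≈ 0.248168.
Since α = 3/2 > 1, p = c/n^{3/2} = o(1/n) is below the triangle threshold p ~ 1/n. Asymptotically E[X] ~ (c³/6)·n^{3(1−α)} = (8³/6)·n^{-1.5} → 0, so by Markov's inequality G has no triangles w.h.p.

E[X] ≈ 0.248168; in regime p = Θ(1/n^{3/2}) E[X] tends to 0 (below the triangle threshold p ~ 1/n).


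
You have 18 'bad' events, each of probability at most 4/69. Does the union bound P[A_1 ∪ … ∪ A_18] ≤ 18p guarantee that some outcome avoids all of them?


Union bound: P[∪_{i=1}^{18} A_i] ≤ Σ_i P[A_i] ≤ 18·p = 18·(4/69) = 24/23.
Numerically: 24/23 ≈ 1.0435.
Is 24/23 < 1? NO.
Since the bound 24/23 is ≥ 1, the union bound is uninformative here; it does NOT by itself certify existence.

18·p = 24/23 ≈ 1.0435; existence NOT certified by the union bound.


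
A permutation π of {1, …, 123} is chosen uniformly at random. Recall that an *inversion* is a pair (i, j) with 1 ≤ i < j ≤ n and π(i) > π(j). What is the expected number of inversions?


Write X = Σ X_I over the C(123, 2) = 7503 pairs i < j, with X_I the indicator of one inversion.
There are 7503 indicators.
For each fixed pair i < j, the values π(i) and π(j) are two distinct elements of {1, …, 123} in uniformly random order; by symmetry P[π(i) > π(j)] = 1/2.
By linearity: E[X] = 7503 · (1/2) = C(123, 2) · (1/2) = 7503/2 = 7503/2 ≈ 3751.500000.

E[X] = 7503/2 = 3751.500000.


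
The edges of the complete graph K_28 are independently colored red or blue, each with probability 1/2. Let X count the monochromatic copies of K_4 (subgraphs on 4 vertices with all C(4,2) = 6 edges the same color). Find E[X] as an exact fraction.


Let X = Σ_S X_S over the C(28, 4) = 20475 subsets S of size 4, where X_S = 1 if the K_4 on S is monochromatic.
For a fixed S, the K_4 on S has C(4, 2) = 6 edges. P[all 6 edges red] = (1/2)^6, and likewise for blue, so P[monochromatic] = 2·(1/2)^6 = 2^{1 − 6} = 1/32.
By linearity: E[X] = C(28, 4) · 2^{1 − 6} = 20475 · 1/32 = 20475/32.
Numerically: E[X] ≈ 639.84375.

E[X] = C(28,4)·2^(1−C(4,2)) = 20475/32 ≈ 639.84375.


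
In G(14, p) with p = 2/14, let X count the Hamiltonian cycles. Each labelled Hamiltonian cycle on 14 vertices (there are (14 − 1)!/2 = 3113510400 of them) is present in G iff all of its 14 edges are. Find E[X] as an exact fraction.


K_14 has (14 − 1)!/2 = 3113510400 labelled Hamiltonian cycles.
For each such Hamiltonian cycle H, let X_H = 1 if all 14 edges of H are present in G. Then P[X_H = 1] = p^{14} = (1/7)^{14} = 1/678223072849.
Summing the indicators: E[X] = Σ_H E[X_H] = 3113510400 · p^{14} = 3113510400 · 1/678223072849 = 444787200/96889010407.
Numerically: E[X] ≈ 0.004591.

E[X] = 3113510400 · (1/7)^{14} = 444787200/96889010407 ≈ 0.004591.


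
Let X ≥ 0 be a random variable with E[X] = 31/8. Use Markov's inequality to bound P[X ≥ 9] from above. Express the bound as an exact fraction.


μ = E[X] = 31/8, a = 9.
Markov: P[X ≥ 9] ≤ μ/a = (31/8)/9 = 31/72.
Numerically: ≈ 0.431.
(Since a = 9 > μ = 3.875, the bound 31/72 is < 1 and informative.)

P[X ≥ 9] ≤ 31/72 ≈ 0.431.


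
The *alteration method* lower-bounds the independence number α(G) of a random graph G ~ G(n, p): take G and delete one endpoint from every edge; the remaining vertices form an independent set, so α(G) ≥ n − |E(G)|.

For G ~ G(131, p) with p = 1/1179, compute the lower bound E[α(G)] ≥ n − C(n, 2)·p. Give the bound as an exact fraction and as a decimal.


E[|E(G)|] = C(131, 2)·p = 8515 · (1/1179) = 65/9.
E[α(G)] ≥ n − E[|E(G)|] = 131 − 65/9 = 1114/9.
Numerically: ≈ 123.77778.
(This is only a lower bound; the true E[α(G)] may be larger.)

E[α(G)] ≥ 1114/9 ≈ 123.77778.


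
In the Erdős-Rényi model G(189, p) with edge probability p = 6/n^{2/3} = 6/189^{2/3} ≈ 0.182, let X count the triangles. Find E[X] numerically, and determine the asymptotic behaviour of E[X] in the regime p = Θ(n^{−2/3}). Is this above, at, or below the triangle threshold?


Number of potential triangles: C(189, 3) = 1107414.
Each occurs with probability p³ ≈ (0.182)³ ≈ 6.04686e-03.
By linearity: E[X] = C(189, 3)·p³ ≈ 1107414 · 6.04686e-03 ≈ 6696.381.
Since α = 2/3 < 1, p = c/n^{2/3} ≫ 1/n is above the triangle threshold p ~ 1/n. Asymptotically E[X] ~ (c³/6)·n^{3(1−α)} = (6³/6)·n^{1} → ∞; triangles are abundant w.h.p.

E[X] ≈ 6696.381; in regime p = Θ(1/n^{2/3}) E[X] diverges (above the triangle threshold p ~ 1/n).


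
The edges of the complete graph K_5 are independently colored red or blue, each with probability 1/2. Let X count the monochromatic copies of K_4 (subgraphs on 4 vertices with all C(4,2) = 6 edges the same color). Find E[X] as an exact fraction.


Let X = Σ_S X_S over the C(5, 4) = 5 subsets S of size 4, where X_S = 1 if the K_4 on S is monochromatic.
For a fixed S, the K_4 on S has C(4, 2) = 6 edges. P[all 6 edges red] = (1/2)^6, and likewise for blue, so P[monochromatic] = 2·(1/2)^6 = 2^{1 − 6} = 1/32.
By linearity: E[X] = C(5, 4) · 2^{1 − 6} = 5 · 1/32 = 5/32.
Numerically: E[X] ≈ 0.15625.

E[X] = C(5,4)·2^(1−C(4,2)) = 5/32 ≈ 0.15625.


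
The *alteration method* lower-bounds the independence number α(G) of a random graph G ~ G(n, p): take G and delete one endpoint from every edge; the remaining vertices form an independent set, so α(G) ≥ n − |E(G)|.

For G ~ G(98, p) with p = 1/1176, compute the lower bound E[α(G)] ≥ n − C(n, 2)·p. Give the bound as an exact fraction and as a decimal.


E[|E(G)|] = C(98, 2)·p = 4753 · (1/1176) = 97/24.
E[α(G)] ≥ n − E[|E(G)|] = 98 − 97/24 = 2255/24.
Numerically: ≈ 93.95833.
(This is only a lower bound; the true E[α(G)] may be larger.)

E[α(G)] ≥ 2255/24 ≈ 93.95833.


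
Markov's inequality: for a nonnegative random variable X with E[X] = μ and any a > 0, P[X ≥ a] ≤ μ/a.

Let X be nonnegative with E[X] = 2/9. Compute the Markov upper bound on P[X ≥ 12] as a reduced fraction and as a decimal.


μ = E[X] = 2/9, a = 12.
Markov: P[X ≥ 12] ≤ μ/a = (2/9)/12 = 1/54.
Numerically: ≈ 0.01852.
(Since a = 12 > μ = 0.22222, the bound 1/54 is < 1 and informative.)

P[X ≥ 12] ≤ 1/54 ≈ 0.01852.


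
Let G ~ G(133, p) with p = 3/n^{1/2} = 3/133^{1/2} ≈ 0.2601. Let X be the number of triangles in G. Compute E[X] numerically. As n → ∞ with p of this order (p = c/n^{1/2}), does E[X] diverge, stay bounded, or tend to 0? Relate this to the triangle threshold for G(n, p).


Number of potential triangles: C(133, 3) = 383306.
Each occurs with probability p³ ≈ (0.2601)³ ≈ 1.760298e-02.
By linearity: E[X] = C(133, 3)·p³ ≈ 383306 · 1.760298e-02 ≈ 6747.3295.
Since α = 1/2 < 1, p = c/n^{1/2} ≫ 1/n is above the triangle threshold p ~ 1/n. Asymptotically E[X] ~ (c³/6)·n^{3(1−α)} = (3³/6)·n^{1.5} → ∞; triangles are abundant w.h.p.

E[X] ≈ 6747.3295; in regime p = Θ(1/n^{1/2}) E[X] diverges (above the triangle threshold p ~ 1/n).


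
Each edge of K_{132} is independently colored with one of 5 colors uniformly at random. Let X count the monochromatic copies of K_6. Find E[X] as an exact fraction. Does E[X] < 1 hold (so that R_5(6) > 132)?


E[X] = C(132, 6) · 5^{1 − 15} = 6547258432 · 5^{−14} = 6547258432/6103515625.
As a reduced fraction: E[X] = 6547258432/6103515625 ≈ 1.073.
Is E[X] < 1? NO.
Since E[X] ≥ 1, the first-moment bound is inconclusive at n = 132; it does NOT by itself certify R_5(6) > 132.

E[X] = 6547258432/6103515625 ≈ 1.073; E[X] ≥ 1; first-moment method inconclusive here.


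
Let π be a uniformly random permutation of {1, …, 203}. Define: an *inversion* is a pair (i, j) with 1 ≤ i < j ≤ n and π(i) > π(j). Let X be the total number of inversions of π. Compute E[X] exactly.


Write X = Σ X_I over the C(203, 2) = 20503 pairs i < j, with X_I the indicator of one inversion.
There are 20503 indicators.
For each fixed pair i < j, the values π(i) and π(j) are two distinct elements of {1, …, 203} in uniformly random order; by symmetry P[π(i) > π(j)] = 1/2.
By linearity: E[X] = 20503 · (1/2) = C(203, 2) · (1/2) = 20503/2 = 20503/2 ≈ 10251.50000.

E[X] = 20503/2 = 10251.50000.


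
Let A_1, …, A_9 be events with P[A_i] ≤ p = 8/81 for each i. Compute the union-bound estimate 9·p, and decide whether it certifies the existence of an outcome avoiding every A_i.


Union bound: P[∪_{i=1}^{9} A_i] ≤ Σ_i P[A_i] ≤ 9·p = 9·(8/81) = 8/9.
Numerically: 8/9 ≈ 0.8889.
Is 8/9 < 1? YES.
Since P[∪ A_i] ≤ 8/9 < 1, the complement has P[∩ A_i^c] ≥ 1 − 8/9 = 1/9 > 0, so some outcome avoids every A_i.

9·p = 8/9 ≈ 0.8889; existence CERTIFIED by the union bound.


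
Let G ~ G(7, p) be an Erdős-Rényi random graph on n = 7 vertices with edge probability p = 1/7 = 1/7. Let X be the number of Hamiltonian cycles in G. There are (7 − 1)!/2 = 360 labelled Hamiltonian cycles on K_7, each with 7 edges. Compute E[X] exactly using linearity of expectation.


K_7 has (7 − 1)!/2 = 360 labelled Hamiltonian cycles.
For each such Hamiltonian cycle H, let X_H = 1 if all 7 edges of H are present in G. Then P[X_H = 1] = p^{7} = (1/7)^{7} = 1/823543.
By linearity: E[X] = Σ_H E[X_H] = 360 · p^{7} = 360 · 1/823543 = 360/823543.
Numerically: E[X] ≈ 0.000437136.

E[X] = 360 · (1/7)^{7} = 360/823543 ≈ 0.000437136.


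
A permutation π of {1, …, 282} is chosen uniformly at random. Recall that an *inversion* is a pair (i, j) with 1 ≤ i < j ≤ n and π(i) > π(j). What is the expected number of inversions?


Write X = Σ X_I over the C(282, 2) = 39621 pairs i < j, with X_I the indicator of one inversion.
There are 39621 indicators.
For each fixed pair i < j, the values π(i) and π(j) are two distinct elements of {1, …, 282} in uniformly random order; by symmetry P[π(i) > π(j)] = 1/2.
By linearity: E[X] = 39621 · (1/2) = C(282, 2) · (1/2) = 39621/2 = 39621/2 ≈ 19810.500000.

E[X] = 39621/2 = 19810.500000.


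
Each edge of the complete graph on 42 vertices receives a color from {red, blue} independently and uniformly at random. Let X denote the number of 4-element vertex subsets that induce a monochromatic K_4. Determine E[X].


Let X = Σ_S X_S over the C(42, 4) = 111930 subsets S of size 4, where X_S = 1 if the K_4 on S is monochromatic.
For a fixed S, the K_4 on S has C(4, 2) = 6 edges. P[all 6 edges red] = (1/2)^6, and likewise for blue, so P[monochromatic] = 2·(1/2)^6 = 2^{1 − 6} = 1/32.
By linearity of expectation: E[X] = C(42, 4) · 2^{1 − 6} = 111930 · 1/32 = 55965/16.
Numerically: E[X] ≈ 3497.81250.

E[X] = C(42,4)·2^(1−C(4,2)) = 55965/16 ≈ 3497.81250.


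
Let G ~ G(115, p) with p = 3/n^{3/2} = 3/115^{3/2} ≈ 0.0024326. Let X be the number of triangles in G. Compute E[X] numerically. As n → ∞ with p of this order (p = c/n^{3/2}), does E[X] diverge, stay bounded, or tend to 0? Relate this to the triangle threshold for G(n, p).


Number of potential triangles: C(115, 3) = 246905.
Each occurs with probability p³ ≈ (0.0024326)³ ≈ 1.4395392e-08.
By linearity: E[X] = C(115, 3)·p³ ≈ 246905 · 1.4395392e-08 ≈ 0.00355.
Since α = 3/2 > 1, p = c/n^{3/2} = o(1/n) is below the triangle threshold p ~ 1/n. Asymptotically E[X] ~ (c³/6)·n^{3(1−α)} = (3³/6)·n^{-1.5} → 0, so by Markov's inequality G has no triangles w.h.p.

E[X] ≈ 0.00355; in regime p = Θ(1/n^{3/2}) E[X] tends to 0 (below the triangle threshold p ~ 1/n).


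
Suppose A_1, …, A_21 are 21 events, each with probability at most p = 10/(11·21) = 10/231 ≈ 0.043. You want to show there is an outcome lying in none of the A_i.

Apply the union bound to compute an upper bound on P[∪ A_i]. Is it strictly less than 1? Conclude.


Union bound: P[∪_{i=1}^{21} A_i] ≤ Σ_i P[A_i] ≤ 21·p = 21·(10/231) = 10/11.
Numerically: 10/11 ≈ 0.909.
Is 10/11 < 1? YES.
Since P[∪ A_i] ≤ 10/11 < 1, the complement has P[∩ A_i^c] ≥ 1 − 10/11 = 1/11 > 0, so some outcome avoids every A_i.

21·p = 10/11 ≈ 0.909; existence CERTIFIED by the union bound.


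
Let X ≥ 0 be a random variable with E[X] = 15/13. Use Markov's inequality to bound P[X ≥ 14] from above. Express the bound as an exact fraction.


μ = E[X] = 15/13, a = 14.
Markov: P[X ≥ 14] ≤ μ/a = (15/13)/14 = 15/182.
Numerically: ≈ 0.082418.
(Since a = 14 > μ = 1.153846, the bound 15/182 is < 1 and informative.)

P[X ≥ 14] ≤ 15/182 ≈ 0.082418.


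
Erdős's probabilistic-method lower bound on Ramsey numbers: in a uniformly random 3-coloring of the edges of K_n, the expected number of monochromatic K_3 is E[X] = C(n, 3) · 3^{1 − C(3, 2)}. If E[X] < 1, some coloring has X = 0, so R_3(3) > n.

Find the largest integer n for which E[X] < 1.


We need C(n, 3) · 3^{1 − 3} < 1, i.e. C(n, 3) < 3^{3 − 1} = 9.
Check values of n near the boundary:
  n = 3: C(3, 3) = 1; 1 < 9? YES
  n = 4: C(4, 3) = 4; 4 < 9? YES
  n = 5: C(5, 3) = 10; 10 < 9? NO
The largest n with C(n, 3) < 9 is n = 4 (where E[X] = 4/9 ≈ 0.4444444). Hence R_3(3) > 4, i.e. R_3(3) ≥ 5.

Largest n = 4; hence R_3(3) > 4.


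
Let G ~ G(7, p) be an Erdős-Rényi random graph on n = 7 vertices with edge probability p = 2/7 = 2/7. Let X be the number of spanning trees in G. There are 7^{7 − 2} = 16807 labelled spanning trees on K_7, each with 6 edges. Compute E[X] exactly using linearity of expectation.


K_7 has 7^{7 − 2} = 16807 labelled spanning trees.
For each such spanning tree H, let X_H = 1 if all 6 edges of H are present in G. Then P[X_H = 1] = p^{6} = (2/7)^{6} = 64/117649.
Summing the indicators: E[X] = Σ_H E[X_H] = 16807 · p^{6} = 16807 · 64/117649 = 64/7.
Numerically: E[X] ≈ 9.1429.

E[X] = 16807 · (2/7)^{6} = 64/7 ≈ 9.1429.


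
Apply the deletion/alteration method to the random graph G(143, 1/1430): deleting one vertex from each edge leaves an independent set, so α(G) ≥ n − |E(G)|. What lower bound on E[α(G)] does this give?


E[|E(G)|] = C(143, 2)·p = 10153 · (1/1430) = 71/10.
E[α(G)] ≥ n − E[|E(G)|] = 143 − 71/10 = 1359/10.
Numerically: ≈ 135.9000.
(This is only a lower bound; the true E[α(G)] may be larger.)

E[α(G)] ≥ 1359/10 ≈ 135.9000.


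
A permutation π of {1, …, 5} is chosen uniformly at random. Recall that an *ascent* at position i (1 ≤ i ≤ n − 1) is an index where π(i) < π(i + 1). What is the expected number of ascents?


Write X = Σ X_I over i = 1, …, 4, with X_I the indicator of one ascent.
There are 4 indicators.
For each fixed i, the pair (π(i), π(i+1)) is a uniformly random ordered pair of distinct values from {1, …, 5}; by symmetry P[π(i) < π(i+1)] = 1/2.
By linearity: E[X] = 4 · (1/2) = (5 − 1) · (1/2) = 2 ≈ 2.0000.

E[X] = 2 = 2.0000.


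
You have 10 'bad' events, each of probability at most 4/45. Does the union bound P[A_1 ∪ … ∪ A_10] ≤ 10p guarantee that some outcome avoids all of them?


Union bound: P[∪_{i=1}^{10} A_i] ≤ Σ_i P[A_i] ≤ 10·p = 10·(4/45) = 8/9.
Numerically: 8/9 ≈ 0.888889.
Is 8/9 < 1? YES.
Since P[∪ A_i] ≤ 8/9 < 1, the complement has P[∩ A_i^c] ≥ 1 − 8/9 = 1/9 > 0, so some outcome avoids every A_i.

10·p = 8/9 ≈ 0.888889; existence CERTIFIED by the union bound.


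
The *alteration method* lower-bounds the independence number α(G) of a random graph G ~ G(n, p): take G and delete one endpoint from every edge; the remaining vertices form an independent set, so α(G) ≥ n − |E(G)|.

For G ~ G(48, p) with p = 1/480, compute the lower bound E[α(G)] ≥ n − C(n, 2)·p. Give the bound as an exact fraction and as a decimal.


E[|E(G)|] = C(48, 2)·p = 1128 · (1/480) = 47/20.
E[α(G)] ≥ n − E[|E(G)|] = 48 − 47/20 = 913/20.
Numerically: ≈ 45.65000.
(This is only a lower bound; the true E[α(G)] may be larger.)

E[α(G)] ≥ 913/20 ≈ 45.65000.


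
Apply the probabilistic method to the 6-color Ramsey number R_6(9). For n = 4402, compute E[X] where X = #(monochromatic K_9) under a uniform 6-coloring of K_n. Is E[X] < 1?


E[X] = C(4402, 9) · 6^{1 − 36} = 1696419745356657449393393700 · 6^{−35} = 1696419745356657449393393700/1719070799748422591028658176.
As a reduced fraction: E[X] = 141368312113054787449449475/143255899979035215919054848 ≈ 0.9868.
Is E[X] < 1? YES.
Since E[X] < 1, there exists a 6-coloring of K_{4402} with no monochromatic K_9; hence R_6(9) > 4402.

E[X] = 141368312113054787449449475/143255899979035215919054848 ≈ 0.9868; E[X] < 1, so R_6(9) > 4402.


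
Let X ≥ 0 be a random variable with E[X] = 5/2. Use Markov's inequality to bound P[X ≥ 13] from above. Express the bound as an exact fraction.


μ = E[X] = 5/2, a = 13.
Markov: P[X ≥ 13] ≤ μ/a = (5/2)/13 = 5/26.
Numerically: ≈ 0.1923.
(Since a = 13 > μ = 2.5000, the bound 5/26 is < 1 and informative.)

P[X ≥ 13] ≤ 5/26 ≈ 0.1923.


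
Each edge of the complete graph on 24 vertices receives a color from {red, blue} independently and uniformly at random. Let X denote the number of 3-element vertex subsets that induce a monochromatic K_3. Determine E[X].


Let X = Σ_S X_S over the C(24, 3) = 2024 subsets S of size 3, where X_S = 1 if the K_3 on S is monochromatic.
For a fixed S, the K_3 on S has C(3, 2) = 3 edges. P[all 3 edges red] = (1/2)^3, and likewise for blue, so P[monochromatic] = 2·(1/2)^3 = 2^{1 − 3} = 1/4.
By linearity of expectation: E[X] = C(24, 3) · 2^{1 − 3} = 2024 · 1/4 = 506.
Numerically: E[X] ≈ 506.000.

E[X] = C(24,3)·2^(1−C(3,2)) = 506 ≈ 506.000.


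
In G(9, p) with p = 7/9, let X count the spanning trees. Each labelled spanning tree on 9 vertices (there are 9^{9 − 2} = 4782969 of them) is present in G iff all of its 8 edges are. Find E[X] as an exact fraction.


K_9 has 9^{9 − 2} = 4782969 labelled spanning trees.
For each such spanning tree H, let X_H = 1 if all 8 edges of H are present in G. Then P[X_H = 1] = p^{8} = (7/9)^{8} = 5764801/43046721.
Summing the indicators: E[X] = Σ_H E[X_H] = 4782969 · p^{8} = 4782969 · 5764801/43046721 = 5764801/9.
Numerically: E[X] ≈ 6.41e+05.

E[X] = 4782969 · (7/9)^{8} = 5764801/9 ≈ 6.41e+05.


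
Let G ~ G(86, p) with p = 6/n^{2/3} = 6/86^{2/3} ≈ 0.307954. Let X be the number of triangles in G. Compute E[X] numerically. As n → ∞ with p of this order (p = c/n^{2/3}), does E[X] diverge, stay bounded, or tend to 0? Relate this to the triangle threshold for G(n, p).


Number of potential triangles: C(86, 3) = 102340.
Each occurs with probability p³ ≈ (0.307954)³ ≈ 2.92049757e-02.
By linearity: E[X] = C(86, 3)·p³ ≈ 102340 · 2.92049757e-02 ≈ 2988.837209.
Since α = 2/3 < 1, p = c/n^{2/3} ≫ 1/n is above the triangle threshold p ~ 1/n. Asymptotically E[X] ~ (c³/6)·n^{3(1−α)} = (6³/6)·n^{1} → ∞; triangles are abundant w.h.p.

E[X] ≈ 2988.837209; in regime p = Θ(1/n^{2/3}) E[X] diverges (above the triangle threshold p ~ 1/n).


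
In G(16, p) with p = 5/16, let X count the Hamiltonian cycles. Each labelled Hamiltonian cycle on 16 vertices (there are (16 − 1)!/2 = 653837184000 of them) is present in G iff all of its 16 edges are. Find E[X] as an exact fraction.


K_16 has (16 − 1)!/2 = 653837184000 labelled Hamiltonian cycles.
For each such Hamiltonian cycle H, let X_H = 1 if all 16 edges of H are present in G. Then P[X_H = 1] = p^{16} = (5/16)^{16} = 152587890625/18446744073709551616.
By linearity of expectation: E[X] = Σ_H E[X_H] = 653837184000 · p^{16} = 653837184000 · 152587890625/18446744073709551616 = 97429332733154296875/18014398509481984.
Numerically: E[X] ≈ 5408.41.

E[X] = 653837184000 · (5/16)^{16} = 97429332733154296875/18014398509481984 ≈ 5408.41.


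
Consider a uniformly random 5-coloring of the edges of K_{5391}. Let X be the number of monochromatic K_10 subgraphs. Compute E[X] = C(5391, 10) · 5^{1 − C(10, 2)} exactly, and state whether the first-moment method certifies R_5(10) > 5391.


E[X] = C(5391, 10) · 5^{1 − 45} = 5666344714787188828795213697883 · 5^{−44} = 5666344714787188828795213697883/5684341886080801486968994140625.
As a reduced fraction: E[X] = 5666344714787188828795213697883/5684341886080801486968994140625 ≈ 0.99683.
Is E[X] < 1? YES.
Since E[X] < 1, there exists a 5-coloring of K_{5391} with no monochromatic K_10; hence R_5(10) > 5391.

E[X] = 5666344714787188828795213697883/5684341886080801486968994140625 ≈ 0.99683; E[X] < 1, so R_5(10) > 5391.


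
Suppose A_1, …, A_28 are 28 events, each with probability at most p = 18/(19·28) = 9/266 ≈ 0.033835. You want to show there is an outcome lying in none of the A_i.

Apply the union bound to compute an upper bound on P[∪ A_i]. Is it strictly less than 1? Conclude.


Union bound: P[∪_{i=1}^{28} A_i] ≤ Σ_i P[A_i] ≤ 28·p = 28·(9/266) = 18/19.
Numerically: 18/19 ≈ 0.947368.
Is 18/19 < 1? YES.
Since P[∪ A_i] ≤ 18/19 < 1, the complement has P[∩ A_i^c] ≥ 1 − 18/19 = 1/19 > 0, so some outcome avoids every A_i.

28·p = 18/19 ≈ 0.947368; existence CERTIFIED by the union bound.


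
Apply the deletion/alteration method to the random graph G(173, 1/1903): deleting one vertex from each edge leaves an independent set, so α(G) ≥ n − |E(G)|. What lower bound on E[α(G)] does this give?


E[|E(G)|] = C(173, 2)·p = 14878 · (1/1903) = 86/11.
E[α(G)] ≥ n − E[|E(G)|] = 173 − 86/11 = 1817/11.
Numerically: ≈ 165.1818.
(This is only a lower bound; the true E[α(G)] may be larger.)

E[α(G)] ≥ 1817/11 ≈ 165.1818.


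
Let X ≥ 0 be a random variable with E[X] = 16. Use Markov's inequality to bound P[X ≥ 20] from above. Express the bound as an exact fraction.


μ = E[X] = 16, a = 20.
Markov: P[X ≥ 20] ≤ μ/a = (16)/20 = 4/5.
Numerically: ≈ 0.8000.
(Since a = 20 > μ = 16.0000, the bound 4/5 is < 1 and informative.)

P[X ≥ 20] ≤ 4/5 ≈ 0.8000.


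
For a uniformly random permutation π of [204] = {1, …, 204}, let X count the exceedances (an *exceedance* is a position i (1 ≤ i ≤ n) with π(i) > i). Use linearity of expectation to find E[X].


Write X = Σ_{i=1}^{204} X_i, where X_i = 1_{π(i) > i}.
For each fixed i, π(i) is uniform over {1, …, 204} (marginal of a uniform permutation), so P[π(i) > i] = (n − i)/n. Summing: Σ_{i=1}^{204} (n − i)/n = (0 + 1 + … + 203)/204 = 204(204 − 1)/(2·204) = (204 − 1)/2.
Hence E[X] = Σ_{i=1}^{204} (204 − i)/204 = 203/2 ≈ 101.500000.

E[X] = 203/2 = 101.500000.


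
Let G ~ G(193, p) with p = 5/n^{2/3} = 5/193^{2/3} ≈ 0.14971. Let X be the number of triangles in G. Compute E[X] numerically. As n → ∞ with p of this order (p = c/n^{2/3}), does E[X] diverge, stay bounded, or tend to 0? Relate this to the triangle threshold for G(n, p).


Number of potential triangles: C(193, 3) = 1179616.
Each occurs with probability p³ ≈ (0.14971)³ ≈ 3.3557948e-03.
By linearity: E[X] = C(193, 3)·p³ ≈ 1179616 · 3.3557948e-03 ≈ 3958.54922.
Since α = 2/3 < 1, p = c/n^{2/3} ≫ 1/n is above the triangle threshold p ~ 1/n. Asymptotically E[X] ~ (c³/6)·n^{3(1−α)} = (5³/6)·n^{1} → ∞; triangles are abundant w.h.p.

E[X] ≈ 3958.54922; in regime p = Θ(1/n^{2/3}) E[X] diverges (above the triangle threshold p ~ 1/n).


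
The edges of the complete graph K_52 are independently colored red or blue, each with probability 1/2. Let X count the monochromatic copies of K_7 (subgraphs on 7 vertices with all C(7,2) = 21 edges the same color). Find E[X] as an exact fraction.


Let X = Σ_S X_S over the C(52, 7) = 133784560 subsets S of size 7, where X_S = 1 if the K_7 on S is monochromatic.
For a fixed S, the K_7 on S has C(7, 2) = 21 edges. P[all 21 edges red] = (1/2)^21, and likewise for blue, so P[monochromatic] = 2·(1/2)^21 = 2^{1 − 21} = 1/1048576.
By linearity of expectation: E[X] = C(52, 7) · 2^{1 − 21} = 133784560 · 1/1048576 = 8361535/65536.
Numerically: E[X] ≈ 127.58690.

E[X] = C(52,7)·2^(1−C(7,2)) = 8361535/65536 ≈ 127.58690.


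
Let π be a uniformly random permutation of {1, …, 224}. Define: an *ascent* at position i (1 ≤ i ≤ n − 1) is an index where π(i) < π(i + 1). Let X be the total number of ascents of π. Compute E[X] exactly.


Write X = Σ X_I over i = 1, …, 223, with X_I the indicator of one ascent.
There are 223 indicators.
For each fixed i, the pair (π(i), π(i+1)) is a uniformly random ordered pair of distinct values from {1, …, 224}; by symmetry P[π(i) < π(i+1)] = 1/2.
By linearity: E[X] = 223 · (1/2) = (224 − 1) · (1/2) = 223/2 ≈ 111.50000.

E[X] = 223/2 = 111.50000.


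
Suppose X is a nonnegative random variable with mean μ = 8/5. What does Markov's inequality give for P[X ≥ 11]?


μ = E[X] = 8/5, a = 11.
Markov: P[X ≥ 11] ≤ μ/a = (8/5)/11 = 8/55.
Numerically: ≈ 0.145455.
(Since a = 11 > μ = 1.600000, the bound 8/55 is < 1 and informative.)

P[X ≥ 11] ≤ 8/55 ≈ 0.145455.


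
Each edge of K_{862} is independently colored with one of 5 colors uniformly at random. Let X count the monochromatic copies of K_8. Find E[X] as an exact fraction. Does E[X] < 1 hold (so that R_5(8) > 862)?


E[X] = C(862, 8) · 5^{1 − 28} = 7317951015318931845 · 5^{−27} = 7317951015318931845/7450580596923828125.
As a reduced fraction: E[X] = 1463590203063786369/1490116119384765625 ≈ 0.9822.
Is E[X] < 1? YES.
Since E[X] < 1, there exists a 5-coloring of K_{862} with no monochromatic K_8; hence R_5(8) > 862.

E[X] = 1463590203063786369/1490116119384765625 ≈ 0.9822; E[X] < 1, so R_5(8) > 862.


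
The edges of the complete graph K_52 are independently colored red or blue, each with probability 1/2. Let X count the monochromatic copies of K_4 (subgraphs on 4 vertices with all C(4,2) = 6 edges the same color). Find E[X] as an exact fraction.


Let X = Σ_S X_S over the C(52, 4) = 270725 subsets S of size 4, where X_S = 1 if the K_4 on S is monochromatic.
For a fixed S, the K_4 on S has C(4, 2) = 6 edges. P[all 6 edges red] = (1/2)^6, and likewise for blue, so P[monochromatic] = 2·(1/2)^6 = 2^{1 − 6} = 1/32.
By linearity: E[X] = C(52, 4) · 2^{1 − 6} = 270725 · 1/32 = 270725/32.
Numerically: E[X] ≈ 8460.15625.

E[X] = C(52,4)·2^(1−C(4,2)) = 270725/32 ≈ 8460.15625.


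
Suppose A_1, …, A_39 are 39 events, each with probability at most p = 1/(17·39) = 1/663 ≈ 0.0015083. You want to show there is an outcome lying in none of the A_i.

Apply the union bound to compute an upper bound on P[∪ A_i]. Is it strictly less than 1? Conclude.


Union bound: P[∪_{i=1}^{39} A_i] ≤ Σ_i P[A_i] ≤ 39·p = 39·(1/663) = 1/17.
Numerically: 1/17 ≈ 0.0588235.
Is 1/17 < 1? YES.
Since P[∪ A_i] ≤ 1/17 < 1, the complement has P[∩ A_i^c] ≥ 1 − 1/17 = 16/17 > 0, so some outcome avoids every A_i.

39·p = 1/17 ≈ 0.0588235; existence CERTIFIED by the union bound.


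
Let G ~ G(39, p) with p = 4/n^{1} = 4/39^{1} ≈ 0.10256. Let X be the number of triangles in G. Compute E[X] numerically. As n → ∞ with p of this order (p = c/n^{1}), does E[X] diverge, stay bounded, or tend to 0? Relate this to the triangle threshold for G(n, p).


Number of potential triangles: C(39, 3) = 9139.
Each occurs with probability p³ ≈ (0.10256)³ ≈ 1.0789123e-03.
By linearity: E[X] = C(39, 3)·p³ ≈ 9139 · 1.0789123e-03 ≈ 9.86018.
Here α = 1, so p = 4/n is exactly at the triangle threshold p ~ 1/n. Asymptotically E[X] → c³/6 = 4³/6 = 32/3 ≈ 10.66667, a bounded constant. In this regime the triangle count is asymptotically Poisson(c³/6).

E[X] ≈ 9.86018; in regime p = Θ(1/n^{1}) E[X] stays bounded (at the triangle threshold p ~ 1/n).


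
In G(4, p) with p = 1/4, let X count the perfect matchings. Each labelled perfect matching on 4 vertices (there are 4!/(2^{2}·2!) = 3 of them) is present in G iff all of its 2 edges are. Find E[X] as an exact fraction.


K_4 has 4!/(2^{2}·2!) = 3 labelled perfect matchings.
For each such perfect matching H, let X_H = 1 if all 2 edges of H are present in G. Then P[X_H = 1] = p^{2} = (1/4)^{2} = 1/16.
By linearity: E[X] = Σ_H E[X_H] = 3 · p^{2} = 3 · 1/16 = 3/16.
Numerically: E[X] ≈ 0.188.

E[X] = 3 · (1/4)^{2} = 3/16 ≈ 0.188.


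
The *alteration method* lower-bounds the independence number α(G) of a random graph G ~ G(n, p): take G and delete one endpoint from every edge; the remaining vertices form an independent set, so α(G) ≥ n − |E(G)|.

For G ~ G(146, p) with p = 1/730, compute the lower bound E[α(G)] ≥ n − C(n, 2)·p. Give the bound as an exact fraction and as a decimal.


E[|E(G)|] = C(146, 2)·p = 10585 · (1/730) = 29/2.
E[α(G)] ≥ n − E[|E(G)|] = 146 − 29/2 = 263/2.
Numerically: ≈ 131.50000.
(This is only a lower bound; the true E[α(G)] may be larger.)

E[α(G)] ≥ 263/2 ≈ 131.50000.


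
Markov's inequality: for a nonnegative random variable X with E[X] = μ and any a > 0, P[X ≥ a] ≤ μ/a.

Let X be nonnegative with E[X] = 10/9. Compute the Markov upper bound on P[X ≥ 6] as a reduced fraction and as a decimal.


μ = E[X] = 10/9, a = 6.
Markov: P[X ≥ 6] ≤ μ/a = (10/9)/6 = 5/27.
Numerically: ≈ 0.185.
(Since a = 6 > μ = 1.111, the bound 5/27 is < 1 and informative.)

P[X ≥ 6] ≤ 5/27 ≈ 0.185.


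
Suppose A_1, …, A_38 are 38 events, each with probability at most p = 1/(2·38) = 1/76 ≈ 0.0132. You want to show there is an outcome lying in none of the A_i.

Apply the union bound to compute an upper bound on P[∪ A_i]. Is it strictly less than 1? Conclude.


Union bound: P[∪_{i=1}^{38} A_i] ≤ Σ_i P[A_i] ≤ 38·p = 38·(1/76) = 1/2.
Numerically: 1/2 ≈ 0.5000.
Is 1/2 < 1? YES.
Since P[∪ A_i] ≤ 1/2 < 1, the complement has P[∩ A_i^c] ≥ 1 − 1/2 = 1/2 > 0, so some outcome avoids every A_i.

38·p = 1/2 ≈ 0.5000; existence CERTIFIED by the union bound.


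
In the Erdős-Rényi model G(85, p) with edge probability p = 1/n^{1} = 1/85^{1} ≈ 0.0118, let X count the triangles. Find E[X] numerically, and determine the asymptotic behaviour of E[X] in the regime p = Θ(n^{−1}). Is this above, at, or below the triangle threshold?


Number of potential triangles: C(85, 3) = 98770.
Each occurs with probability p³ ≈ (0.0118)³ ≈ 1.62833e-06.
By linearity: E[X] = C(85, 3)·p³ ≈ 98770 · 1.62833e-06 ≈ 0.161.
Here α = 1, so p = 1/n is exactly at the triangle threshold p ~ 1/n. Asymptotically E[X] → c³/6 = 1³/6 = 1/6 ≈ 0.167, a bounded constant. In this regime the triangle count is asymptotically Poisson(c³/6).

E[X] ≈ 0.161; in regime p = Θ(1/n^{1}) E[X] stays bounded (at the triangle threshold p ~ 1/n).


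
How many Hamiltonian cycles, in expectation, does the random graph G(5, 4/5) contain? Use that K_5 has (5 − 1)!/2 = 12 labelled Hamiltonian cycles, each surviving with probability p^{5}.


K_5 has (5 − 1)!/2 = 12 labelled Hamiltonian cycles.
For each such Hamiltonian cycle H, let X_H = 1 if all 5 edges of H are present in G. Then P[X_H = 1] = p^{5} = (4/5)^{5} = 1024/3125.
By linearity of expectation: E[X] = Σ_H E[X_H] = 12 · p^{5} = 12 · 1024/3125 = 12288/3125.
Numerically: E[X] ≈ 3.93216.

E[X] = 12 · (4/5)^{5} = 12288/3125 ≈ 3.93216.


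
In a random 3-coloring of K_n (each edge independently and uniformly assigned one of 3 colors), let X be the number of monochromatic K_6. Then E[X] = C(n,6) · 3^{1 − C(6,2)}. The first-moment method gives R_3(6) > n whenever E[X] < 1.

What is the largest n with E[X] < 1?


We need C(n, 6) · 3^{1 − 15} < 1, i.e. C(n, 6) < 3^{15 − 1} = 4782969.
Check values of n near the boundary:
  n = 36: C(36, 6) = 1947792; 1947792 < 4782969? YES
  n = 37: C(37, 6) = 2324784; 2324784 < 4782969? YES
  n = 38: C(38, 6) = 2760681; 2760681 < 4782969? YES
  n = 39: C(39, 6) = 3262623; 3262623 < 4782969? YES
  n = 40: C(40, 6) = 3838380; 3838380 < 4782969? YES
  n = 41: C(41, 6) = 4496388; 4496388 < 4782969? YES
  n = 42: C(42, 6) = 5245786; 5245786 < 4782969? NO
  n = 43: C(43, 6) = 6096454; 6096454 < 4782969? NO
  n = 44: C(44, 6) = 7059052; 7059052 < 4782969? NO
The largest n with C(n, 6) < 4782969 is n = 41 (where E[X] = 1498796/1594323 ≈ 0.94008). Hence R_3(6) > 41, i.e. R_3(6) ≥ 42.

Largest n = 41; hence R_3(6) > 41.


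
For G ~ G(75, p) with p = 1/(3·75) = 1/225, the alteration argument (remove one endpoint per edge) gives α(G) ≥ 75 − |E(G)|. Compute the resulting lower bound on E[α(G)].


E[|E(G)|] = C(75, 2)·p = 2775 · (1/225) = 37/3.
E[α(G)] ≥ n − E[|E(G)|] = 75 − 37/3 = 188/3.
Numerically: ≈ 62.6667.
(This is only a lower bound; the true E[α(G)] may be larger.)

E[α(G)] ≥ 188/3 ≈ 62.6667.


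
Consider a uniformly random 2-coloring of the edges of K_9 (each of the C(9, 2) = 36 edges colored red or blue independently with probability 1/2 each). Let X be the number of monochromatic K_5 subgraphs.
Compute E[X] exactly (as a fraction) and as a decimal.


Let X = Σ_S X_S over the C(9, 5) = 126 subsets S of size 5, where X_S = 1 if the K_5 on S is monochromatic.
For a fixed S, the K_5 on S has C(5, 2) = 10 edges. P[all 10 edges red] = (1/2)^10, and likewise for blue, so P[monochromatic] = 2·(1/2)^10 = 2^{1 − 10} = 1/512.
By linearity of expectation: E[X] = C(9, 5) · 2^{1 − 10} = 126 · 1/512 = 63/256.
Numerically: E[X] ≈ 0.246.

E[X] = C(9,5)·2^(1−C(5,2)) = 63/256 ≈ 0.246.


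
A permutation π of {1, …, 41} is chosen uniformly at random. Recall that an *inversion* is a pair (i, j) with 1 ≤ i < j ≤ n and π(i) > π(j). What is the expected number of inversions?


Write X = Σ X_I over the C(41, 2) = 820 pairs i < j, with X_I the indicator of one inversion.
There are 820 indicators.
For each fixed pair i < j, the values π(i) and π(j) are two distinct elements of {1, …, 41} in uniformly random order; by symmetry P[π(i) > π(j)] = 1/2.
By linearity: E[X] = 820 · (1/2) = C(41, 2) · (1/2) = 820/2 = 410 ≈ 410.00000.

E[X] = 410 = 410.00000.


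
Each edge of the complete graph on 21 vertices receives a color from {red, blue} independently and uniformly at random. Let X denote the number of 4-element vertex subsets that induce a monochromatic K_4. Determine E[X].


Let X = Σ_S X_S over the C(21, 4) = 5985 subsets S of size 4, where X_S = 1 if the K_4 on S is monochromatic.
For a fixed S, the K_4 on S has C(4, 2) = 6 edges. P[all 6 edges red] = (1/2)^6, and likewise for blue, so P[monochromatic] = 2·(1/2)^6 = 2^{1 − 6} = 1/32.
By linearity of expectation: E[X] = C(21, 4) · 2^{1 − 6} = 5985 · 1/32 = 5985/32.
Numerically: E[X] ≈ 187.031250.

E[X] = C(21,4)·2^(1−C(4,2)) = 5985/32 ≈ 187.031250.
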